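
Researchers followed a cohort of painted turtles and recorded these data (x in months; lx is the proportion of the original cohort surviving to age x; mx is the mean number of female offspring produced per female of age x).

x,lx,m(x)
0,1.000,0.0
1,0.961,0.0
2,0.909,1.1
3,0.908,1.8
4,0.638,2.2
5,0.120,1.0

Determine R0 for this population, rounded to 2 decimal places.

lx·mx by age: 0, 0, 0.9999, 1.6344, 1.4036, 0.12
R0 = Σ lx·mx = 4.1579 → 4.16

4.16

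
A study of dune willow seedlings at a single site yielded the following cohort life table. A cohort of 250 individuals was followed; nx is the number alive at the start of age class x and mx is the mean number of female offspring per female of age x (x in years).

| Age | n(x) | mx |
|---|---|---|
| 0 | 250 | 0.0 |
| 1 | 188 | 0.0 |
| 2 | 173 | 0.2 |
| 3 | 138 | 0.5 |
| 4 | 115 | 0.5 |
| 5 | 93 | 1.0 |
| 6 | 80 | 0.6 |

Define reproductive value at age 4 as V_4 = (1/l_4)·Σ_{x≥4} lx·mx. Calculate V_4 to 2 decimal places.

lx = nx/n0 = nx/250: 1, 0.752, 0.692, 0.552, 0.46, 0.372, 0.32
lx·mx for x ≥ 4: 0.23, 0.372, 0.192 → sum = 0.794
V_4 = 0.794 / l_4 = 0.794 / 0.46 = 1.726087… → 1.73

1.73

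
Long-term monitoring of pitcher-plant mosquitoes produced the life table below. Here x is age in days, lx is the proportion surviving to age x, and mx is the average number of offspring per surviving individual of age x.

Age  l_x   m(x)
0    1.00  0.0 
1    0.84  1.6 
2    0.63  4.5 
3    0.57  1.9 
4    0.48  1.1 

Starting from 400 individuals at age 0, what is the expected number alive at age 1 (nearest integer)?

Expected survivors = N0 · l_1 = 400 × 0.84 = 336 → 336

336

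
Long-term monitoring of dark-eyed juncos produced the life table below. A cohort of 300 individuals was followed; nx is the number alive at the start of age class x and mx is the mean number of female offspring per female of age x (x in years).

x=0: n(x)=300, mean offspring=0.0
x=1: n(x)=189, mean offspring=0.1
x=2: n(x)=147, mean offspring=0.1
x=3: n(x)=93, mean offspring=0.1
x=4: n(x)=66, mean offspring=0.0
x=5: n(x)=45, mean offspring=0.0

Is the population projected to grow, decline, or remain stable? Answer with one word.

declining

lx = nx/n0 = nx/300: 1, 0.63, 0.49, 0.31, 0.22, 0.15
R0 = Σ lx·mx = 0 + 0.063 + 0.049 + 0.031 + 0 + 0 = 0.143
R0 < 1, so the population is declining.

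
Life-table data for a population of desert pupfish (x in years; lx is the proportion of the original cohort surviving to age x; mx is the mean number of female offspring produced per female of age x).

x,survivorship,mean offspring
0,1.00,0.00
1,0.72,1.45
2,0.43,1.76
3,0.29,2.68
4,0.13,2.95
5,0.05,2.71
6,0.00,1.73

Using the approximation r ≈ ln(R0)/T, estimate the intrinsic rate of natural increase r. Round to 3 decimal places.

0.493

R0 = Σ lx·mx = 0 + 1.044 + 0.7568 + 0.7772 + 0.3835 + 0.1355 + 0 = 3.097
Σ x·lx·mx = 7.1007; T = 7.1007/3.097 = 2.29277…
r ≈ ln(R0)/T = ln(3.097)/2.29277… = 0.49304… → 0.493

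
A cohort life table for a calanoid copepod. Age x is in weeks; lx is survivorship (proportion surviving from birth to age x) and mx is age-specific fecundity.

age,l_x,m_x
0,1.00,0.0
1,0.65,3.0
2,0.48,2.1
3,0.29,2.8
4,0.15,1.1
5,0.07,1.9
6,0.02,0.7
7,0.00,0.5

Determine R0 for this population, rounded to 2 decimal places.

4.08

lx·mx by age: 0, 1.95, 1.008, 0.812, 0.165, 0.133, 0.014, 0
R0 = Σ lx·mx = 4.082 → 4.08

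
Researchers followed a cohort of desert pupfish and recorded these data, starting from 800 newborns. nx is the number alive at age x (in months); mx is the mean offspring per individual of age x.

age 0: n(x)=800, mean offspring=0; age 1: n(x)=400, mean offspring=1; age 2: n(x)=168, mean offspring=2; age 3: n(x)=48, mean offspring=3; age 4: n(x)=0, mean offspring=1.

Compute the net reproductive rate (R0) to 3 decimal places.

lx = nx/n0 = nx/800: 1, 0.5, 0.21, 0.06, 0
lx·mx by age: 0, 0.5, 0.42, 0.18, 0
R0 = Σ lx·mx = 1.1 → 1.100

1.100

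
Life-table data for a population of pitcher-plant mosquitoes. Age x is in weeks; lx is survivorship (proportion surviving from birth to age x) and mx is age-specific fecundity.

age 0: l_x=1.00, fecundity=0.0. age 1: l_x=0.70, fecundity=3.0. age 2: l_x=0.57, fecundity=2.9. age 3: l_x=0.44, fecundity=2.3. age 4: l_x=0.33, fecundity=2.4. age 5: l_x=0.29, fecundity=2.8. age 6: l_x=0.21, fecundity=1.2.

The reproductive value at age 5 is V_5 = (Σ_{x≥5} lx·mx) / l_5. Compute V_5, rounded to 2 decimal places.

lx·mx for x ≥ 5: 0.812, 0.252 → sum = 1.064
V_5 = 1.064 / l_5 = 1.064 / 0.29 = 3.668966… → 3.67

3.67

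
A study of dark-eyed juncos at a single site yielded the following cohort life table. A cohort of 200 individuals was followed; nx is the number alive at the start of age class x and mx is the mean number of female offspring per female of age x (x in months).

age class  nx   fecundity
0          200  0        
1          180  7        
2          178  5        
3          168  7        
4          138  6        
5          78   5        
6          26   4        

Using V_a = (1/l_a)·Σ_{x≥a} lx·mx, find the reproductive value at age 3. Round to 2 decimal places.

lx = nx/n0 = nx/200: 1, 0.9, 0.89, 0.84, 0.69, 0.39, 0.13
lx·mx for x ≥ 3: 5.88, 4.14, 1.95, 0.52 → sum = 12.49
V_3 = 12.49 / l_3 = 12.49 / 0.84 = 14.869048… → 14.87

14.87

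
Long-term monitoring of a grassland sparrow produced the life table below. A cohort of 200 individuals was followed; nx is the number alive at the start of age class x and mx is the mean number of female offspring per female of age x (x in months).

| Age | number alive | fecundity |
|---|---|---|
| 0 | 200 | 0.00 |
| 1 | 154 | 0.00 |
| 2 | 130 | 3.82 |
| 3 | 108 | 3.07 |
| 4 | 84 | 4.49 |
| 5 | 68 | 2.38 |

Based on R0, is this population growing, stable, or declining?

growing

lx = nx/n0 = nx/200: 1, 0.77, 0.65, 0.54, 0.42, 0.34
R0 = Σ lx·mx = 0 + 0 + 2.483 + 1.6578 + 1.8858 + 0.8092 = 6.8358
R0 > 1, so the population is growing.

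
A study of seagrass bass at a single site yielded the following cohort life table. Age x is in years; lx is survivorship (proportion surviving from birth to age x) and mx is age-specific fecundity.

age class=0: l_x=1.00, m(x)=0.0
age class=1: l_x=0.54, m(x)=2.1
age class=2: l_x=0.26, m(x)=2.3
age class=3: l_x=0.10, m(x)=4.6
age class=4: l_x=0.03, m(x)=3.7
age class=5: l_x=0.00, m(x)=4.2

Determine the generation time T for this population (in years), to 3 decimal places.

lx·mx: 0, 1.134, 0.598, 0.46, 0.111, 0 → R0 = 2.303
x·lx·mx: 0, 1.134, 1.196, 1.38, 0.444, 0 → Σ = 4.154
T = 4.154 / 2.303 = 1.803734… → 1.804

1.804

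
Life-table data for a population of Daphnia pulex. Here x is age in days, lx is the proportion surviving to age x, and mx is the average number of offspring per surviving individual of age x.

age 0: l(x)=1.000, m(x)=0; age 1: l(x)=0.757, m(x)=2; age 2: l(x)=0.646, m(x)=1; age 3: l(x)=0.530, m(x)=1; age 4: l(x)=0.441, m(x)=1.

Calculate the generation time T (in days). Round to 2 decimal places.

lx·mx: 0, 1.514, 0.646, 0.53, 0.441 → R0 = 3.131
x·lx·mx: 0, 1.514, 1.292, 1.59, 1.764 → Σ = 6.16
T = 6.16 / 3.131 = 1.967423… → 1.97

1.97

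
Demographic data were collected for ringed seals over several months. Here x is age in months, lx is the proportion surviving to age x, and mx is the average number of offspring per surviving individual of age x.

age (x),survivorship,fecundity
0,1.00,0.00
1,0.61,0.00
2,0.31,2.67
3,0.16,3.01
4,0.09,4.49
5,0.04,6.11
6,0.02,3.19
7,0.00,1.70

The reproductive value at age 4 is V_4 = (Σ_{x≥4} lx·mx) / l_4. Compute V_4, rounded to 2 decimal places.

7.91

lx·mx for x ≥ 4: 0.4041, 0.2444, 0.0638, 0 → sum = 0.7123
V_4 = 0.7123 / l_4 = 0.7123 / 0.09 = 7.914444… → 7.91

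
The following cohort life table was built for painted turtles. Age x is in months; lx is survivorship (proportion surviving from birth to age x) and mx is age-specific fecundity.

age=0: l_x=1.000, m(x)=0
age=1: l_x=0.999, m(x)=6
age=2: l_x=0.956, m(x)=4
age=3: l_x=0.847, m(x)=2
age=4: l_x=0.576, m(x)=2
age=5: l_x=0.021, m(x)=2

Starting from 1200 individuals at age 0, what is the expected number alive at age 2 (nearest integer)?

Expected survivors = N0 · l_2 = 1200 × 0.956 = 1147.2 → 1147

1147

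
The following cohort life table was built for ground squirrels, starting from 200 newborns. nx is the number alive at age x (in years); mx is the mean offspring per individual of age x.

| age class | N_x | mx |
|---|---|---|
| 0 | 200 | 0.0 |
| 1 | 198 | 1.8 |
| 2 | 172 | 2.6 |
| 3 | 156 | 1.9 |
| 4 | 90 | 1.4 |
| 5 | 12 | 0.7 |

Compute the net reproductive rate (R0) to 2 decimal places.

6.17

lx = nx/n0 = nx/200: 1, 0.99, 0.86, 0.78, 0.45, 0.06
lx·mx by age: 0, 1.782, 2.236, 1.482, 0.63, 0.042
R0 = Σ lx·mx = 6.172 → 6.17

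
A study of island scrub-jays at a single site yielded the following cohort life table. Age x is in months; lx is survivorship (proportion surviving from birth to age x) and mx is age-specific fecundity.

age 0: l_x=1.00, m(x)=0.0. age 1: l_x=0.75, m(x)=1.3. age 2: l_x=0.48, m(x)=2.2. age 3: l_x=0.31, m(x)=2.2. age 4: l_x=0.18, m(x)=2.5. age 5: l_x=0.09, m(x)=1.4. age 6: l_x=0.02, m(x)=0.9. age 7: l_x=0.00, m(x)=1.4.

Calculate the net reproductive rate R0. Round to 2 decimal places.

3.31

lx·mx by age: 0, 0.975, 1.056, 0.682, 0.45, 0.126, 0.018, 0
R0 = Σ lx·mx = 3.307 → 3.31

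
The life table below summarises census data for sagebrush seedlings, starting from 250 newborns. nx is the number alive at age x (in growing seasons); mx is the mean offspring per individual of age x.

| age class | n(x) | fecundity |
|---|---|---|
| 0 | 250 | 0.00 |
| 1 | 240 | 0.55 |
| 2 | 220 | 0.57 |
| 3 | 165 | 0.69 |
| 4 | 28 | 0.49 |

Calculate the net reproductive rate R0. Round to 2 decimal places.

lx = nx/n0 = nx/250: 1, 0.96, 0.88, 0.66, 0.112
lx·mx by age: 0, 0.528, 0.5016, 0.4554, 0.05488
R0 = Σ lx·mx = 1.53988 → 1.54

1.54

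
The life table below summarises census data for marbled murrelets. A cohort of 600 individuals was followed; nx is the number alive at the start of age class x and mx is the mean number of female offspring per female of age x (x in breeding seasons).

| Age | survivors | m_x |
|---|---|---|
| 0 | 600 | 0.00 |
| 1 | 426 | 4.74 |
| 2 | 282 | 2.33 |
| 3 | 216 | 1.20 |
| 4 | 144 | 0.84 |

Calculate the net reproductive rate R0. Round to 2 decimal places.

lx = nx/n0 = nx/600: 1, 0.71, 0.47, 0.36, 0.24
lx·mx by age: 0, 3.3654, 1.0951, 0.432, 0.2016
R0 = Σ lx·mx = 5.0941 → 5.09

5.09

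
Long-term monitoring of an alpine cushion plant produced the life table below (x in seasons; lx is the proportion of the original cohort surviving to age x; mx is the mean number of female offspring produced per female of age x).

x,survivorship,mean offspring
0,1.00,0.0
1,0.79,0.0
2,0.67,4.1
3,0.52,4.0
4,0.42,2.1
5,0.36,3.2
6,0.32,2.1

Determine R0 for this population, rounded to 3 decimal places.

7.533

lx·mx by age: 0, 0, 2.747, 2.08, 0.882, 1.152, 0.672
R0 = Σ lx·mx = 7.533 → 7.533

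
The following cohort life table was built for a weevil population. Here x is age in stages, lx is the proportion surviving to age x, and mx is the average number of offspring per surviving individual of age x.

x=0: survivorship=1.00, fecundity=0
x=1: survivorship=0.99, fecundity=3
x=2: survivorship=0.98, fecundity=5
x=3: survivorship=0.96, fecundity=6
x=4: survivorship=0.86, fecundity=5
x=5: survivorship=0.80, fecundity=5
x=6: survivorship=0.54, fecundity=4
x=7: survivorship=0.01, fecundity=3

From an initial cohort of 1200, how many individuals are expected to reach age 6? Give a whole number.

Expected survivors = N0 · l_6 = 1200 × 0.54 = 648 → 648

648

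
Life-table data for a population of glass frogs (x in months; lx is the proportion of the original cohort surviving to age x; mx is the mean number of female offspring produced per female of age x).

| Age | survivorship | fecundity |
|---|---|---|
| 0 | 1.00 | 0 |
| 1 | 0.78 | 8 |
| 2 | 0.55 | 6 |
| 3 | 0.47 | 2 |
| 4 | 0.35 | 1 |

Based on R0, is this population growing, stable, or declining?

growing

R0 = Σ lx·mx = 0 + 6.24 + 3.3 + 0.94 + 0.35 = 10.83
R0 > 1, so the population is growing.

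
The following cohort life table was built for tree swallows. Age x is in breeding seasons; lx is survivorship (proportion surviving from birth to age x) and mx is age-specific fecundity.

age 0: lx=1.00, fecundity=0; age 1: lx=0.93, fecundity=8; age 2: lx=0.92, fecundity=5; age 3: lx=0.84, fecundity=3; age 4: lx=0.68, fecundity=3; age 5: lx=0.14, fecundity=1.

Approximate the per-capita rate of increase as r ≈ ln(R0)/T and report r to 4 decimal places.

R0 = Σ lx·mx = 0 + 7.44 + 4.6 + 2.52 + 2.04 + 0.14 = 16.74
Σ x·lx·mx = 33.06; T = 33.06/16.74 = 1.97491…
r ≈ ln(R0)/T = ln(16.74)/1.97491… = 1.426799… → 1.4268

1.4268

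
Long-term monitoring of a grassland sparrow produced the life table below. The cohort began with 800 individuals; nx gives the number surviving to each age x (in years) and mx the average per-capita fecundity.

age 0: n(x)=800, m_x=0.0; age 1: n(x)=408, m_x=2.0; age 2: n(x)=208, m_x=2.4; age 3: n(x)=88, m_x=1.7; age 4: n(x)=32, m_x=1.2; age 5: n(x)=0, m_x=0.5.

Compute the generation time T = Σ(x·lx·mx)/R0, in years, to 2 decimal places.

1.61

lx = nx/n0 = nx/800: 1, 0.51, 0.26, 0.11, 0.04, 0
lx·mx: 0, 1.02, 0.624, 0.187, 0.048, 0 → R0 = 1.879
x·lx·mx: 0, 1.02, 1.248, 0.561, 0.192, 0 → Σ = 3.021
T = 3.021 / 1.879 = 1.60777… → 1.61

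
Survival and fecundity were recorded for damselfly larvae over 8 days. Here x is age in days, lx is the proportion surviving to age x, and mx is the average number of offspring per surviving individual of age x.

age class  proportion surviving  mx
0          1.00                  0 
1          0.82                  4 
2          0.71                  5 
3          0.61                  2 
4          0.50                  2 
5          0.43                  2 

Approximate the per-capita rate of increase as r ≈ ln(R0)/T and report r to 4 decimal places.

1.0174

R0 = Σ lx·mx = 0 + 3.28 + 3.55 + 1.22 + 1 + 0.86 = 9.91
Σ x·lx·mx = 22.34; T = 22.34/9.91 = 2.25429…
r ≈ ln(R0)/T = ln(9.91)/2.25429… = 1.017414… → 1.0174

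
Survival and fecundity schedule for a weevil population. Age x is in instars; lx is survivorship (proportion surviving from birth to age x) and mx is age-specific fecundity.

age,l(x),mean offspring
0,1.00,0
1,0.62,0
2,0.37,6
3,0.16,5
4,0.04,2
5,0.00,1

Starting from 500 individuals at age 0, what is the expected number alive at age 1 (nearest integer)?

310

Expected survivors = N0 · l_1 = 500 × 0.62 = 310 → 310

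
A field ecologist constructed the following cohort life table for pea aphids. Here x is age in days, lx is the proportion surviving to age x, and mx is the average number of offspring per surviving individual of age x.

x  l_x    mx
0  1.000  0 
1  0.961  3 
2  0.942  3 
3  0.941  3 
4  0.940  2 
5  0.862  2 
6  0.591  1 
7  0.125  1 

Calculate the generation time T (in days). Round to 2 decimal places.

2.92

lx·mx: 0, 2.883, 2.826, 2.823, 1.88, 1.724, 0.591, 0.125 → R0 = 12.852
x·lx·mx: 0, 2.883, 5.652, 8.469, 7.52, 8.62, 3.546, 0.875 → Σ = 37.565
T = 37.565 / 12.852 = 2.922891… → 2.92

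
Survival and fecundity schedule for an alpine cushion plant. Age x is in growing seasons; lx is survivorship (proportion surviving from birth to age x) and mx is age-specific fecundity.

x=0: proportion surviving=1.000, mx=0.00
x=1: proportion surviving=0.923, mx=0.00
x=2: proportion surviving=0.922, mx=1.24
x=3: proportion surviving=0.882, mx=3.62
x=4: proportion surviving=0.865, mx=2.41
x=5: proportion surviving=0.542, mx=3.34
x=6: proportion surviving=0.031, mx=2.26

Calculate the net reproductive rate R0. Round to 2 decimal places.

8.30

lx·mx by age: 0, 0, 1.14328, 3.19284, 2.08465, 1.81028, 0.07006
R0 = Σ lx·mx = 8.30111 → 8.30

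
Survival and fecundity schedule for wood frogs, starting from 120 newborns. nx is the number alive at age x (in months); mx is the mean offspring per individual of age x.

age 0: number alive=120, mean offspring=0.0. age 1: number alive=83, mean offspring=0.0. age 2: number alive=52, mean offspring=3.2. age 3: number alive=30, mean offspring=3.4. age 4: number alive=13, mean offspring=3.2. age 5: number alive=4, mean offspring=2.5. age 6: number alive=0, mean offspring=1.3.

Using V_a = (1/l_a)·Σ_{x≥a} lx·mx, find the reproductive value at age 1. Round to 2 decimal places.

lx = nx/n0 = nx/120: 1, 0.69167…, 0.43333…, 0.25, 0.10833…, 0.03333…, 0
lx·mx for x ≥ 1: 0, 1.386667…, 0.85, 0.346667…, 0.083333…, 0 → sum = 2.666667…
V_1 = 2.666667… / l_1 = 2.666667… / 0.691667… = 3.855422… → 3.86

3.86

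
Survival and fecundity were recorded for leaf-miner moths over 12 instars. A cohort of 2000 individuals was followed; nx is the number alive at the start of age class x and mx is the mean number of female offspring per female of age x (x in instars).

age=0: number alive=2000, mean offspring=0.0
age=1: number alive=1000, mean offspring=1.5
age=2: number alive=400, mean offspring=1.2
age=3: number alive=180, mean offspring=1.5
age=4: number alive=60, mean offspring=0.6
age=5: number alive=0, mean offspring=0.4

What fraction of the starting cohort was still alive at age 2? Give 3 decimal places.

l_2 = n_2/n_0 = 400/2000 = 0.2 → 0.200

0.200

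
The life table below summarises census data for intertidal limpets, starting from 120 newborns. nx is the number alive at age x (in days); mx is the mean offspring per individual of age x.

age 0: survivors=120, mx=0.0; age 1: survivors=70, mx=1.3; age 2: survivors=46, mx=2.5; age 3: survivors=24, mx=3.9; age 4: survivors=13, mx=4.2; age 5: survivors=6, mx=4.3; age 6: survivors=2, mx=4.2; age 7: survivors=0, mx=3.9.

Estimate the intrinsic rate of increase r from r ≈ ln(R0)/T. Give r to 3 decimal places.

lx = nx/n0 = nx/120: 1, 0.58333…, 0.38333…, 0.2, 0.10833…, 0.05, 0.01667…, 0
R0 = Σ lx·mx = 0 + 0.75833… + 0.95833… + 0.78 + 0.455… + 0.215 + 0.07… + 0 = 3.236667…
Σ x·lx·mx = 8.33…; T = 8.33…/3.236667… = 2.57364…
r ≈ ln(R0)/T = ln(3.236667…)/2.57364… = 0.45638… → 0.456

0.456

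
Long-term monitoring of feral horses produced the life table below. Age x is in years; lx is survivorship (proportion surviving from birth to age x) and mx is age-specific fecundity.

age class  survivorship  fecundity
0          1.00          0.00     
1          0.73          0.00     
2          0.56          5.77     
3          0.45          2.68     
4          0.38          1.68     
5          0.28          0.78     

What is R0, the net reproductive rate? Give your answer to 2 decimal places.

lx·mx by age: 0, 0, 3.2312, 1.206, 0.6384, 0.2184
R0 = Σ lx·mx = 5.294 → 5.29

5.29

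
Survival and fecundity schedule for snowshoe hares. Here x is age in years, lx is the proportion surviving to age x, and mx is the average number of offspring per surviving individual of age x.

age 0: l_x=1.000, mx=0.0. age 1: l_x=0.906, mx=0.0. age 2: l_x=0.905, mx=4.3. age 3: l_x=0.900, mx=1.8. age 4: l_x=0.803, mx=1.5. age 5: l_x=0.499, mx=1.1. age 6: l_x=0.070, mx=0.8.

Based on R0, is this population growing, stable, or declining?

growing

R0 = Σ lx·mx = 0 + 0 + 3.8915 + 1.62 + 1.2045 + 0.5489 + 0.056 = 7.3209
R0 > 1, so the population is growing.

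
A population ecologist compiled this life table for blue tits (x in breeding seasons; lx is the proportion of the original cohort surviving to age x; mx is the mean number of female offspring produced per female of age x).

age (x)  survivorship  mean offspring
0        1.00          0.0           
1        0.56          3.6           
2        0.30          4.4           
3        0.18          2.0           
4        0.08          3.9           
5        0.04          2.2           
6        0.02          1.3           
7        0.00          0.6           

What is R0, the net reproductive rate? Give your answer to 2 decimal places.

lx·mx by age: 0, 2.016, 1.32, 0.36, 0.312, 0.088, 0.026, 0
R0 = Σ lx·mx = 4.122 → 4.12

4.12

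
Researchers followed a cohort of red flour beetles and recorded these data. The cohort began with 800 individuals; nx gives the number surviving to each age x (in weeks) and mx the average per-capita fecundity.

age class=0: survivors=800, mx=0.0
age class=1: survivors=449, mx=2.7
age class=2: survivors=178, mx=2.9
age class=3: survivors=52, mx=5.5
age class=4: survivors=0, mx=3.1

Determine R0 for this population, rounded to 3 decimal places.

2.518

lx = nx/n0 = nx/800: 1, 0.56125, 0.2225, 0.065, 0
lx·mx by age: 0, 1.515375, 0.64525, 0.3575, 0
R0 = Σ lx·mx = 2.518125 → 2.518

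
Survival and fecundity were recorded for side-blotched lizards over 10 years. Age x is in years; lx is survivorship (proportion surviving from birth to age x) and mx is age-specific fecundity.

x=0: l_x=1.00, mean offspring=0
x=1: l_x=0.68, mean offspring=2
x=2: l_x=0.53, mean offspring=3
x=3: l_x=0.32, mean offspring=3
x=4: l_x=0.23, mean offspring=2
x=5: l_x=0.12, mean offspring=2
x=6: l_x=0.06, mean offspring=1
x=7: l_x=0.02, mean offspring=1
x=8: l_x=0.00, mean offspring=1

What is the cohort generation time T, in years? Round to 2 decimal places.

2.34

lx·mx: 0, 1.36, 1.59, 0.96, 0.46, 0.24, 0.06, 0.02, 0 → R0 = 4.69
x·lx·mx: 0, 1.36, 3.18, 2.88, 1.84, 1.2, 0.36, 0.14, 0 → Σ = 10.96
T = 10.96 / 4.69 = 2.336887… → 2.34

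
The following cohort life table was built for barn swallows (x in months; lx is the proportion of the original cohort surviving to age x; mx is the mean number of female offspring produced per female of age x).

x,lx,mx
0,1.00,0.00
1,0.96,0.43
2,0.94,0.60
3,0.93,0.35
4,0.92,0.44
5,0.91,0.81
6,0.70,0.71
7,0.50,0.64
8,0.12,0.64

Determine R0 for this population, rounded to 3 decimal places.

lx·mx by age: 0, 0.4128, 0.564, 0.3255, 0.4048, 0.7371, 0.497, 0.32, 0.0768
R0 = Σ lx·mx = 3.338 → 3.338

3.338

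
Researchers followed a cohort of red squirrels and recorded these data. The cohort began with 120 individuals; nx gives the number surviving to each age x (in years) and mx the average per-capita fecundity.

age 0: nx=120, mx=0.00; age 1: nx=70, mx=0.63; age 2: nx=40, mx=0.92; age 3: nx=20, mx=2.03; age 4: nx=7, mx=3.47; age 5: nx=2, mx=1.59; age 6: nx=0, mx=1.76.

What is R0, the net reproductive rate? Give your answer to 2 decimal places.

1.24

lx = nx/n0 = nx/120: 1, 0.58333…, 0.33333…, 0.16667…, 0.05833…, 0.01667…, 0
lx·mx by age: 0, 0.3675…, 0.306667…, 0.338333…, 0.202417…, 0.0265…, 0
R0 = Σ lx·mx = 1.241417… → 1.24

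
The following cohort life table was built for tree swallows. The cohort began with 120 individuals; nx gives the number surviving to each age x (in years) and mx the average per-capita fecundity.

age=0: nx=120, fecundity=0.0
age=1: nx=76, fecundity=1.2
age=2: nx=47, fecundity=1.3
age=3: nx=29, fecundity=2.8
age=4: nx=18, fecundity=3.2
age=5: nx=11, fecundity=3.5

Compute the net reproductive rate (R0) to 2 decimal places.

lx = nx/n0 = nx/120: 1, 0.63333…, 0.39167…, 0.24167…, 0.15, 0.09167…
lx·mx by age: 0, 0.76…, 0.509167…, 0.676667…, 0.48, 0.320833…
R0 = Σ lx·mx = 2.746667… → 2.75

2.75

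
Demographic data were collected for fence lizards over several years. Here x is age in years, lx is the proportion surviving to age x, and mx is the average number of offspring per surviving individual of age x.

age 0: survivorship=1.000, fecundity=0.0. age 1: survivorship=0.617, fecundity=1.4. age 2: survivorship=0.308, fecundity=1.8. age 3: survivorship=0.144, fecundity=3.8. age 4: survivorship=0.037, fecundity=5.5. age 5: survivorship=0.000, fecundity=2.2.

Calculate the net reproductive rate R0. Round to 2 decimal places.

lx·mx by age: 0, 0.8638, 0.5544, 0.5472, 0.2035, 0
R0 = Σ lx·mx = 2.1689 → 2.17

2.17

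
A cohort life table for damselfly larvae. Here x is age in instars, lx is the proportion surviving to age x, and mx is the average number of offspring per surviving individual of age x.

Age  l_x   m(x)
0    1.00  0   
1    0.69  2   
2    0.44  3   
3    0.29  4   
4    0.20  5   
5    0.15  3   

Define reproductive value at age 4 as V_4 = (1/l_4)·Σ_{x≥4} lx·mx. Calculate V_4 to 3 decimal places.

7.250

lx·mx for x ≥ 4: 1, 0.45 → sum = 1.45
V_4 = 1.45 / l_4 = 1.45 / 0.2 = 7.25 → 7.250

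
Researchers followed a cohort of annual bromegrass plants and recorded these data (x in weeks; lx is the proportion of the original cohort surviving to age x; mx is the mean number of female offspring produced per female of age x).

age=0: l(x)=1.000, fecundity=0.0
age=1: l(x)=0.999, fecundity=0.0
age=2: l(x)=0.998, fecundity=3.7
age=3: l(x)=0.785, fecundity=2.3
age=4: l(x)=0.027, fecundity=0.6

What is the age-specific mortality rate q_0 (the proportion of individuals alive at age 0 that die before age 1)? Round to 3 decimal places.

0.001

q_0 = (l_0 − l_1) / l_0 = (1 − 0.999) / 1
     = 0.001 / 1 = 0.001 → 0.001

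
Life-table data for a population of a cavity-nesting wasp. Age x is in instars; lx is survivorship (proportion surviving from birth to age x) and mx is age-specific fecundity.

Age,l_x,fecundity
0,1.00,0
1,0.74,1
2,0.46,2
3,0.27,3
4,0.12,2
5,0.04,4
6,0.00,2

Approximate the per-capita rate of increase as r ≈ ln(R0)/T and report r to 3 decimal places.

R0 = Σ lx·mx = 0 + 0.74 + 0.92 + 0.81 + 0.24 + 0.16 + 0 = 2.87
Σ x·lx·mx = 6.77; T = 6.77/2.87 = 2.35889…
r ≈ ln(R0)/T = ln(2.87)/2.35889… = 0.44695… → 0.447

0.447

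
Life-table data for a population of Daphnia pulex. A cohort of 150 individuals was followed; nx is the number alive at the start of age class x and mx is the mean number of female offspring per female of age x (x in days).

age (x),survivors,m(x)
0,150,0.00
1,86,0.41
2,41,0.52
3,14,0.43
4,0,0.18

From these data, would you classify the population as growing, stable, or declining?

declining

lx = nx/n0 = nx/150: 1, 0.57333…, 0.27333…, 0.09333…, 0
R0 = Σ lx·mx = 0 + 0.235067… + 0.142133… + 0.040133… + 0 = 0.417333…
R0 < 1, so the population is declining.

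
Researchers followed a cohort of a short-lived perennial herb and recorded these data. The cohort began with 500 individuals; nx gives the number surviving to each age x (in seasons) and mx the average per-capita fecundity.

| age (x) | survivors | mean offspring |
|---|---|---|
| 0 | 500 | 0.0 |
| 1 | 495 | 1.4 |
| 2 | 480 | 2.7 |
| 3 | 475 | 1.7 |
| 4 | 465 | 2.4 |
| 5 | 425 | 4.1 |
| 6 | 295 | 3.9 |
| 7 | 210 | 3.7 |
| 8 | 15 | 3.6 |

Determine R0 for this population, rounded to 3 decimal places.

15.273

lx = nx/n0 = nx/500: 1, 0.99, 0.96, 0.95, 0.93, 0.85, 0.59, 0.42, 0.03
lx·mx by age: 0, 1.386, 2.592, 1.615, 2.232, 3.485, 2.301, 1.554, 0.108
R0 = Σ lx·mx = 15.273 → 15.273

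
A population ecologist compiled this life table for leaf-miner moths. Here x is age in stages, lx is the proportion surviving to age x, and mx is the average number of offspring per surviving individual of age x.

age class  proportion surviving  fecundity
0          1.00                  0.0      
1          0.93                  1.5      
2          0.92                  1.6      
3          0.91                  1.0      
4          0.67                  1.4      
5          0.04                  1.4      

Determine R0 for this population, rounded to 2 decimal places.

lx·mx by age: 0, 1.395, 1.472, 0.91, 0.938, 0.056
R0 = Σ lx·mx = 4.771 → 4.77

4.77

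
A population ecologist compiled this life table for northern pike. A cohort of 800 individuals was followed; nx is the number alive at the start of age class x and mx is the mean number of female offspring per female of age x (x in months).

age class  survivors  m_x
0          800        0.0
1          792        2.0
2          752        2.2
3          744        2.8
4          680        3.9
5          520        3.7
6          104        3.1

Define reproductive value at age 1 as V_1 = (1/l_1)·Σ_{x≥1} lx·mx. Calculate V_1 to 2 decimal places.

12.90

lx = nx/n0 = nx/800: 1, 0.99, 0.94, 0.93, 0.85, 0.65, 0.13
lx·mx for x ≥ 1: 1.98, 2.068, 2.604, 3.315, 2.405, 0.403 → sum = 12.775
V_1 = 12.775 / l_1 = 12.775 / 0.99 = 12.90404… → 12.90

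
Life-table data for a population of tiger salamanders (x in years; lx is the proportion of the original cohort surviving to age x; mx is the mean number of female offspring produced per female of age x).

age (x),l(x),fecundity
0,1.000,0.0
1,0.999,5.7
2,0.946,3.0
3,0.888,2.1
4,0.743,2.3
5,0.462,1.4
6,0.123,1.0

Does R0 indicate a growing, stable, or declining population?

growing

R0 = Σ lx·mx = 0 + 5.6943 + 2.838 + 1.8648 + 1.7089 + 0.6468 + 0.123 = 12.8758
R0 > 1, so the population is growing.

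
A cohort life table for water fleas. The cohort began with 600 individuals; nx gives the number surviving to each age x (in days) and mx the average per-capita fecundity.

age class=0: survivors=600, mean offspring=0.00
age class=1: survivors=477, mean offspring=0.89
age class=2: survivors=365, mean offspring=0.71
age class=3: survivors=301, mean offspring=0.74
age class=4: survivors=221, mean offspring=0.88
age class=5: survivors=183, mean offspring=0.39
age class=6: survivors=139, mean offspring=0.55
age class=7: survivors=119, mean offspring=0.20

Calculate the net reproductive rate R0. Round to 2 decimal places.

lx = nx/n0 = nx/600: 1, 0.795, 0.60833…, 0.50167…, 0.36833…, 0.305, 0.23167…, 0.19833…
lx·mx by age: 0, 0.70755, 0.431917…, 0.371233…, 0.324133…, 0.11895, 0.127417…, 0.039667…
R0 = Σ lx·mx = 2.120867… → 2.12

2.12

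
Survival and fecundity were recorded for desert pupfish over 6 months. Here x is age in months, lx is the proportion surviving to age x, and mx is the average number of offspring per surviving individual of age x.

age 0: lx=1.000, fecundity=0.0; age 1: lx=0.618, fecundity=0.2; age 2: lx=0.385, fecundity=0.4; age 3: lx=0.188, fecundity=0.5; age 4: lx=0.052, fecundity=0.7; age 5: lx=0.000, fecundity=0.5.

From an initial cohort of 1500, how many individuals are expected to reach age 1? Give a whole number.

927

Expected survivors = N0 · l_1 = 1500 × 0.618 = 927 → 927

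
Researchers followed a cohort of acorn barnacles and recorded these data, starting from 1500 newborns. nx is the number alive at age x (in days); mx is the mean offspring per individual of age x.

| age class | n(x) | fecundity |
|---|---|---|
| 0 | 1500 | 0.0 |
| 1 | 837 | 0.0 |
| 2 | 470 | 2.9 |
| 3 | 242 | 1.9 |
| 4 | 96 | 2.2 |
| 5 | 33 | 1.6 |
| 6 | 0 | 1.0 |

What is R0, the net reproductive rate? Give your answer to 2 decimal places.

lx = nx/n0 = nx/1500: 1, 0.558, 0.31333…, 0.16133…, 0.064, 0.022, 0
lx·mx by age: 0, 0, 0.908667…, 0.306533…, 0.1408, 0.0352, 0
R0 = Σ lx·mx = 1.3912… → 1.39

1.39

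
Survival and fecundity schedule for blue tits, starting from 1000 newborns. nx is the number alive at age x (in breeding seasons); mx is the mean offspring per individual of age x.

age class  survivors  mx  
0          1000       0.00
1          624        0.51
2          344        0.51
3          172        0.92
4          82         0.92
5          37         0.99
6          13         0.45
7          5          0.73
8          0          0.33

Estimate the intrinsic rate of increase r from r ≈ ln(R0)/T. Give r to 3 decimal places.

lx = nx/n0 = nx/1000: 1, 0.624, 0.344, 0.172, 0.082, 0.037, 0.013, 0.005, 0
R0 = Σ lx·mx = 0 + 0.31824 + 0.17544 + 0.15824 + 0.07544 + 0.03663 + 0.00585 + 0.00365 + 0 = 0.77349
Σ x·lx·mx = 1.6894; T = 1.6894/0.77349 = 2.18413…
r ≈ ln(R0)/T = ln(0.77349)/2.18413… = -0.1176… → -0.118

-0.118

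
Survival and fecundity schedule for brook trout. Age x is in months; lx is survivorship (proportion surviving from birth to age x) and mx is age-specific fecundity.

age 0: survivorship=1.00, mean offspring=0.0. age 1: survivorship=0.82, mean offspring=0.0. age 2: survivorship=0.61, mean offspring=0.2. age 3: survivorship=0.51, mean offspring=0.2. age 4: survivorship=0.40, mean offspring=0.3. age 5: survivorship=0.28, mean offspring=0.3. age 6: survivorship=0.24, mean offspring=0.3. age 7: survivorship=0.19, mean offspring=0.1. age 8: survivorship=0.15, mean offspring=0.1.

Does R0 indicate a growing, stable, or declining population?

declining

R0 = Σ lx·mx = 0 + 0 + 0.122 + 0.102 + 0.12 + 0.084 + 0.072 + 0.019 + 0.015 = 0.534
R0 < 1, so the population is declining.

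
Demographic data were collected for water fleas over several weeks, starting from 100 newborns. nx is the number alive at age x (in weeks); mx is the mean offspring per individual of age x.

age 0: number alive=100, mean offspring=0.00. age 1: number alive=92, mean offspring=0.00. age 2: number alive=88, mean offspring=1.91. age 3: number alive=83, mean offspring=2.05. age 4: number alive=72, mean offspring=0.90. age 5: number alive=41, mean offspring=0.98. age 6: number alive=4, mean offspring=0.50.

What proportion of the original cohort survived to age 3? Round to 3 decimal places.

0.830

l_3 = n_3/n_0 = 83/100 = 0.83 → 0.830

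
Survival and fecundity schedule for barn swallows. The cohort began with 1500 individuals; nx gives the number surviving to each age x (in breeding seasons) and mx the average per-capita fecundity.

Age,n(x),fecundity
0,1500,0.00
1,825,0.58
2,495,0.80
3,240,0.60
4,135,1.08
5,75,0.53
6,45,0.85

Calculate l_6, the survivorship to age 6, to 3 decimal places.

l_6 = n_6/n_0 = 45/1500 = 0.03 → 0.030

0.030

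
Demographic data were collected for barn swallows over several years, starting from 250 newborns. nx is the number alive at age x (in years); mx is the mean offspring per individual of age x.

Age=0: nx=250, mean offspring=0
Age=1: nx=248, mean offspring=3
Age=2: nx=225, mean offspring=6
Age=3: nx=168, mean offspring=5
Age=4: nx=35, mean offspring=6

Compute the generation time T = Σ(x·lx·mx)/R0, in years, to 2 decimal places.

2.16

lx = nx/n0 = nx/250: 1, 0.992, 0.9, 0.672, 0.14
lx·mx: 0, 2.976, 5.4, 3.36, 0.84 → R0 = 12.576
x·lx·mx: 0, 2.976, 10.8, 10.08, 3.36 → Σ = 27.216
T = 27.216 / 12.576 = 2.164122… → 2.16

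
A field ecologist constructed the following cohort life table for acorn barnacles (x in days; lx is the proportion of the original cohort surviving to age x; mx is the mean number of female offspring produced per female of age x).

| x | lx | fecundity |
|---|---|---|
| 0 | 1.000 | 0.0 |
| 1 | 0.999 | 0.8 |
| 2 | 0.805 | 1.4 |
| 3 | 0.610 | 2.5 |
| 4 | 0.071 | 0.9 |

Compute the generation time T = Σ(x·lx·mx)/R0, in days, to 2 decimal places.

lx·mx: 0, 0.7992, 1.127, 1.525, 0.0639 → R0 = 3.5151
x·lx·mx: 0, 0.7992, 2.254, 4.575, 0.2556 → Σ = 7.8838
T = 7.8838 / 3.5151 = 2.242838… → 2.24

2.24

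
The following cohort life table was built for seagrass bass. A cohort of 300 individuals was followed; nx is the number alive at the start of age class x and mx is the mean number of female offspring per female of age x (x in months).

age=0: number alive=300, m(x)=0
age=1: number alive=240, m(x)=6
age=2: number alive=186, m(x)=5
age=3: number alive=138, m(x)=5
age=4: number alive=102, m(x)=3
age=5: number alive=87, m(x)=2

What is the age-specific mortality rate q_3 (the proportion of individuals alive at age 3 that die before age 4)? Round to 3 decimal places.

0.261

lx = nx/n0 = nx/300: 1, 0.8, 0.62, 0.46, 0.34, 0.29
q_3 = (l_3 − l_4) / l_3 = (0.46 − 0.34) / 0.46
     = 0.12 / 0.46 = 0.26087… → 0.261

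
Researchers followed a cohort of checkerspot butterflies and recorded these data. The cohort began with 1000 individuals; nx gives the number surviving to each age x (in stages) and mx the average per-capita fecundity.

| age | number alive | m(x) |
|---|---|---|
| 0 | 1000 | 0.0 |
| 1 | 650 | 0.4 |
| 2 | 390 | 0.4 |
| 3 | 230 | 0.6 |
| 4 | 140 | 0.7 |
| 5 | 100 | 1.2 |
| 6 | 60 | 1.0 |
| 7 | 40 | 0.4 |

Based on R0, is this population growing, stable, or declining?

lx = nx/n0 = nx/1000: 1, 0.65, 0.39, 0.23, 0.14, 0.1, 0.06, 0.04
R0 = Σ lx·mx = 0 + 0.26 + 0.156 + 0.138 + 0.098 + 0.12 + 0.06 + 0.016 = 0.848
R0 < 1, so the population is declining.

declining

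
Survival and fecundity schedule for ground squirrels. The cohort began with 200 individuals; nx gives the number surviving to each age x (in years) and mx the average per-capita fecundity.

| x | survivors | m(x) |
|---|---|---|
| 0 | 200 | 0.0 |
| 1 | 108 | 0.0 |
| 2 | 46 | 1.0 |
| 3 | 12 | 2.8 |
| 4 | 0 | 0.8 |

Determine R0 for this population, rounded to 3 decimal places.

lx = nx/n0 = nx/200: 1, 0.54, 0.23, 0.06, 0
lx·mx by age: 0, 0, 0.23, 0.168, 0
R0 = Σ lx·mx = 0.398 → 0.398

0.398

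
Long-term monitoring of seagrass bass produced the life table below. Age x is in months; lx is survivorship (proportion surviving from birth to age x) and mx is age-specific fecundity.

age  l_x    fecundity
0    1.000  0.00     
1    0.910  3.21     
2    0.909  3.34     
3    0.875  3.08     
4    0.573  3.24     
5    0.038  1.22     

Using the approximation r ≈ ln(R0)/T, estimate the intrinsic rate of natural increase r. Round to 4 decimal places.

1.0056

R0 = Σ lx·mx = 0 + 2.9211 + 3.03606 + 2.695 + 1.85652 + 0.04636 = 10.55504
Σ x·lx·mx = 24.7361; T = 24.7361/10.55504 = 2.34353…
r ≈ ln(R0)/T = ln(10.55504)/2.34353… = 1.005577… → 1.0056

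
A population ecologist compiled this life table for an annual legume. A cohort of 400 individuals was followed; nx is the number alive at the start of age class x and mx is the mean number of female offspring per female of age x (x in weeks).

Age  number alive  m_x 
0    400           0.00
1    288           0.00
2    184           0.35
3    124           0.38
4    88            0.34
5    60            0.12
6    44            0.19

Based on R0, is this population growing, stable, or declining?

lx = nx/n0 = nx/400: 1, 0.72, 0.46, 0.31, 0.22, 0.15, 0.11
R0 = Σ lx·mx = 0 + 0 + 0.161 + 0.1178 + 0.0748 + 0.018 + 0.0209 = 0.3925
R0 < 1, so the population is declining.

declining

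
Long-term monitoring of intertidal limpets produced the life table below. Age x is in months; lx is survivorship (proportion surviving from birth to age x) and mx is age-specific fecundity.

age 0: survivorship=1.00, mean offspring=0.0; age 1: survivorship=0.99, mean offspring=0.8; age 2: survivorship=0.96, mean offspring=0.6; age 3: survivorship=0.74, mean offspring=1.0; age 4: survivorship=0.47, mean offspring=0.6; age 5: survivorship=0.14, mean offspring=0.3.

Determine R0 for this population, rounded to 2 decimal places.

2.43

lx·mx by age: 0, 0.792, 0.576, 0.74, 0.282, 0.042
R0 = Σ lx·mx = 2.432 → 2.43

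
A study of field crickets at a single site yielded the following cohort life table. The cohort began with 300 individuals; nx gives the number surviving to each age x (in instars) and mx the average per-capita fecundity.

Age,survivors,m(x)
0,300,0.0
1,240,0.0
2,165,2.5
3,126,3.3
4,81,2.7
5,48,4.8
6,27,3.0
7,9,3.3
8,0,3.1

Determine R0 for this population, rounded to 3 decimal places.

lx = nx/n0 = nx/300: 1, 0.8, 0.55, 0.42, 0.27, 0.16, 0.09, 0.03, 0
lx·mx by age: 0, 0, 1.375, 1.386, 0.729, 0.768, 0.27, 0.099, 0
R0 = Σ lx·mx = 4.627 → 4.627

4.627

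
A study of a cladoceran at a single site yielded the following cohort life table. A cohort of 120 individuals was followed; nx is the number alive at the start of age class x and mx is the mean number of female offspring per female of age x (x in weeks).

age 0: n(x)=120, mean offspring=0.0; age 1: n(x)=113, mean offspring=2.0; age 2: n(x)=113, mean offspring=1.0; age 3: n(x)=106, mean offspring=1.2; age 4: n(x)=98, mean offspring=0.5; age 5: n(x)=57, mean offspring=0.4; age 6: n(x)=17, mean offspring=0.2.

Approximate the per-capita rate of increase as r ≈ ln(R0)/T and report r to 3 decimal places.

lx = nx/n0 = nx/120: 1, 0.94167…, 0.94167…, 0.88333…, 0.81667…, 0.475, 0.14167…
R0 = Σ lx·mx = 0 + 1.88333… + 0.94167… + 1.06… + 0.40833… + 0.19 + 0.02833… = 4.511667…
Σ x·lx·mx = 9.7…; T = 9.7…/4.511667… = 2.14998…
r ≈ ln(R0)/T = ln(4.511667…)/2.14998… = 0.70078… → 0.701

0.701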